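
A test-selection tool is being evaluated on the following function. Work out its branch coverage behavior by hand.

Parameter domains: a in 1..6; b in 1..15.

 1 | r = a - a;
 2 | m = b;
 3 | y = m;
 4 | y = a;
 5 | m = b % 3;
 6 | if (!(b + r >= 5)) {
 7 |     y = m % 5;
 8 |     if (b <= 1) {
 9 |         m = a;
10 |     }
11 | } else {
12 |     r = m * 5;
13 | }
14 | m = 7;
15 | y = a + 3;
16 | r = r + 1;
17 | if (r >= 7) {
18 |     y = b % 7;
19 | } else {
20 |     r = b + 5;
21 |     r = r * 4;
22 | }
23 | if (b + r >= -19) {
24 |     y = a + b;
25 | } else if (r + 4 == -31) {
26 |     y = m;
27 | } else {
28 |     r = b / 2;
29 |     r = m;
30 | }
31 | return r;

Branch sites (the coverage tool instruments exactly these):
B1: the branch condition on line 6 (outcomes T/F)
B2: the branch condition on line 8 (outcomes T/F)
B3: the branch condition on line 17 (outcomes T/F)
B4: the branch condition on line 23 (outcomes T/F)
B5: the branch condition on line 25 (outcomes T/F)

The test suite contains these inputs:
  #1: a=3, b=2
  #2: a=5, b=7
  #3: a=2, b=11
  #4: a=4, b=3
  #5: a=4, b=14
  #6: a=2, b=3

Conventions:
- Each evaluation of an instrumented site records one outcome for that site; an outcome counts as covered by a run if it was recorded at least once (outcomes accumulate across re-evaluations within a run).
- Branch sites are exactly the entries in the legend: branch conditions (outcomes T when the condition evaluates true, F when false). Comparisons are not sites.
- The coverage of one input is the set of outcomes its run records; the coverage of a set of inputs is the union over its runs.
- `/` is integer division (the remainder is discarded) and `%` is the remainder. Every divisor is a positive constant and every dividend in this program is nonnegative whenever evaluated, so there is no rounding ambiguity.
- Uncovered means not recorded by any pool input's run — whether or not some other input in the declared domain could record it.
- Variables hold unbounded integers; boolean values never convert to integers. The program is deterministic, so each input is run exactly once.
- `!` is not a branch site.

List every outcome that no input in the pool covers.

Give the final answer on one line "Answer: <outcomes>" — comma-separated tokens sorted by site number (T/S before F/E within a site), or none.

input #1 (a=3, b=2): events B1->T, B2->F, B3->F, B4->T; covers B1=T, B2=F, B3=F, B4=T
input #2 (a=5, b=7): events B1->F, B3->F, B4->T; covers B1=F, B3=F, B4=T
input #3 (a=2, b=11): events B1->F, B3->T, B4->T; covers B1=F, B3=T, B4=T
input #4 (a=4, b=3): events B1->T, B2->F, B3->F, B4->T; covers B1=T, B2=F, B3=F, B4=T
input #5 (a=4, b=14): events B1->F, B3->T, B4->T; covers B1=F, B3=T, B4=T
input #6 (a=2, b=3): events B1->T, B2->F, B3->F, B4->T; covers B1=T, B2=F, B3=F, B4=T
union over the pool: B1=T, B1=F, B2=F, B3=T, B3=F, B4=T
uncovered (4 of 10): B2=T, B4=F, B5=T, B5=F

Answer: B2=T, B4=F, B5=T, B5=F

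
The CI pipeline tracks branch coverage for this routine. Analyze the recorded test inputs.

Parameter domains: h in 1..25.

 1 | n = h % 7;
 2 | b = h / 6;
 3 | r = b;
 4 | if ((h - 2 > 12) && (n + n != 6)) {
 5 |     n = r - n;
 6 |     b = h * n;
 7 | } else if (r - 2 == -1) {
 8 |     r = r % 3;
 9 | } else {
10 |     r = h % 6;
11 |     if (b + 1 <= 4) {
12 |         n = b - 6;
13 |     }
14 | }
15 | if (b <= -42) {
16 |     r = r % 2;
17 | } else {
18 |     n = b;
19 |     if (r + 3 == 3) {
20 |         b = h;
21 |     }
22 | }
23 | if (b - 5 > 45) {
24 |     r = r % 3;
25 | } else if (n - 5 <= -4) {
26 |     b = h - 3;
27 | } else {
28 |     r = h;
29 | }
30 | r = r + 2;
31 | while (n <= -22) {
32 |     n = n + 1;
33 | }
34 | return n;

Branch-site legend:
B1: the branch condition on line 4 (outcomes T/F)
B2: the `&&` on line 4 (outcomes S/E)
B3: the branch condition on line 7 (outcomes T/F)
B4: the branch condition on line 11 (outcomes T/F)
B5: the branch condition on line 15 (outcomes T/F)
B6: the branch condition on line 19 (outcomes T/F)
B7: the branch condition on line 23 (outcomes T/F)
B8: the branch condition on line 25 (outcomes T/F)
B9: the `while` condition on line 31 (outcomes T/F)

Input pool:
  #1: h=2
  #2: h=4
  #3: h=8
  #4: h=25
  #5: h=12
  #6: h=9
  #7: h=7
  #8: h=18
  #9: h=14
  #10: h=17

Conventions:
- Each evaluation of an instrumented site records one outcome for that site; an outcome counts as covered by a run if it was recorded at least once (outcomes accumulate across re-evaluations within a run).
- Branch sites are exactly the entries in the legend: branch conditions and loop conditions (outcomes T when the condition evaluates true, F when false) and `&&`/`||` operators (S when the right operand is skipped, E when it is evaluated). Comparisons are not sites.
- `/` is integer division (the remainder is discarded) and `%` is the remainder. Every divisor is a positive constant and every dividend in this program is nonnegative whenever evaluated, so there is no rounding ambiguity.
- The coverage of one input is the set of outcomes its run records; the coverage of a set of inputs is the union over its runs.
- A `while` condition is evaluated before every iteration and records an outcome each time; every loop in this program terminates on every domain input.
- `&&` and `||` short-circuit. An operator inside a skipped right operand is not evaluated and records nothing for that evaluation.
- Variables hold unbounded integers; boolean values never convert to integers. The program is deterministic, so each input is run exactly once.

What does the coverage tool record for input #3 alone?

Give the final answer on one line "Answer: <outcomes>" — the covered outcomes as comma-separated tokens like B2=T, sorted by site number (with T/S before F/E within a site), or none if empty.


Running input #3 (h=8), event by event:
  B2->S, B1->F, B3->T, B5->F, B6->F, B7->F, B8->T, B9->F
deduplicating events, the covered set is: B1=F, B2=S, B3=T, B5=F, B6=F, B7=F, B8=T, B9=F
Answer: B1=F, B2=S, B3=T, B5=F, B6=F, B7=F, B8=T, B9=F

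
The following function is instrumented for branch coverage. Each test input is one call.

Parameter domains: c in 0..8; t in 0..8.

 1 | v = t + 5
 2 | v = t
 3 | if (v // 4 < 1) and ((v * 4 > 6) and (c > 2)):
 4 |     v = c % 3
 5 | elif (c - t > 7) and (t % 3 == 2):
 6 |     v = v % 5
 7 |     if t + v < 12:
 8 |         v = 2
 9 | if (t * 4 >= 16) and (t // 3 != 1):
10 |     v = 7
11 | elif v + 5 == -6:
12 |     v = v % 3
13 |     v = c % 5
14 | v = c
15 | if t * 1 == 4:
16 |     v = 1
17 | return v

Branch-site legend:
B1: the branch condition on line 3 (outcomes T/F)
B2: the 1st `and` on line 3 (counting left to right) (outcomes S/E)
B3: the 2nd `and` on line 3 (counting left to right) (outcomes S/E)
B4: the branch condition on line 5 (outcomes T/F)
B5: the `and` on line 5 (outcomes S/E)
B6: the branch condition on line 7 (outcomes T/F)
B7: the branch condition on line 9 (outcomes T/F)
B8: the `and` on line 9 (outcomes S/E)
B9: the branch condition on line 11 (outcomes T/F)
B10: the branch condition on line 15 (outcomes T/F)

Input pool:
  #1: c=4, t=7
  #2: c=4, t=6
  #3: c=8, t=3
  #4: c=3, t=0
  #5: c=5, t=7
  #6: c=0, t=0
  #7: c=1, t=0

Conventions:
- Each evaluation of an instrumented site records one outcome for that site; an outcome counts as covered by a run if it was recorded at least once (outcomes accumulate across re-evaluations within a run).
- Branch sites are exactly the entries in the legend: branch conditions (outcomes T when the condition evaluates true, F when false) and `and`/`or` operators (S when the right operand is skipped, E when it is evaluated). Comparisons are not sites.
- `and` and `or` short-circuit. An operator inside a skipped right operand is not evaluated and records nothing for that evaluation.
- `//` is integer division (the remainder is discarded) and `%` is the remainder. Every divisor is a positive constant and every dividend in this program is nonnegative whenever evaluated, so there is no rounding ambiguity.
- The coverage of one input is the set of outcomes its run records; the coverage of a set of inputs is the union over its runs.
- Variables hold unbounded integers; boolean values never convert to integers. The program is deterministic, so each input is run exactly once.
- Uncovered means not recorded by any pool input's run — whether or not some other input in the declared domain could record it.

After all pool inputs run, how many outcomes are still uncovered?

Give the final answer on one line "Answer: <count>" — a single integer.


#1 (c=4, t=7) -> B2->S, B1->F, B5->S, B4->F, B8->E, B7->T, B10->F; covered: B1=F, B2=S, B4=F, B5=S, B7=T, B8=E, B10=F
#2 (c=4, t=6) -> B2->S, B1->F, B5->S, B4->F, B8->E, B7->T, B10->F; covered: B1=F, B2=S, B4=F, B5=S, B7=T, B8=E, B10=F
#3 (c=8, t=3) -> B2->E, B3->E, B1->T, B8->S, B7->F, B9->F, B10->F; covered: B1=T, B2=E, B3=E, B7=F, B8=S, B9=F, B10=F
#4 (c=3, t=0) -> B2->E, B3->S, B1->F, B5->S, B4->F, B8->S, B7->F, B9->F, B10->F; covered: B1=F, B2=E, B3=S, B4=F, B5=S, B7=F, B8=S, B9=F, B10=F
#5 (c=5, t=7) -> B2->S, B1->F, B5->S, B4->F, B8->E, B7->T, B10->F; covered: B1=F, B2=S, B4=F, B5=S, B7=T, B8=E, B10=F
#6 (c=0, t=0) -> B2->E, B3->S, B1->F, B5->S, B4->F, B8->S, B7->F, B9->F, B10->F; covered: B1=F, B2=E, B3=S, B4=F, B5=S, B7=F, B8=S, B9=F, B10=F
#7 (c=1, t=0) -> B2->E, B3->S, B1->F, B5->S, B4->F, B8->S, B7->F, B9->F, B10->F; covered: B1=F, B2=E, B3=S, B4=F, B5=S, B7=F, B8=S, B9=F, B10=F
union over the pool: B1=T, B1=F, B2=S, B2=E, B3=S, B3=E, B4=F, B5=S, B7=T, B7=F, B8=S, B8=E, B9=F, B10=F
uncovered (6 of 20): B4=T, B5=E, B6=T, B6=F, B9=T, B10=T
Answer: 6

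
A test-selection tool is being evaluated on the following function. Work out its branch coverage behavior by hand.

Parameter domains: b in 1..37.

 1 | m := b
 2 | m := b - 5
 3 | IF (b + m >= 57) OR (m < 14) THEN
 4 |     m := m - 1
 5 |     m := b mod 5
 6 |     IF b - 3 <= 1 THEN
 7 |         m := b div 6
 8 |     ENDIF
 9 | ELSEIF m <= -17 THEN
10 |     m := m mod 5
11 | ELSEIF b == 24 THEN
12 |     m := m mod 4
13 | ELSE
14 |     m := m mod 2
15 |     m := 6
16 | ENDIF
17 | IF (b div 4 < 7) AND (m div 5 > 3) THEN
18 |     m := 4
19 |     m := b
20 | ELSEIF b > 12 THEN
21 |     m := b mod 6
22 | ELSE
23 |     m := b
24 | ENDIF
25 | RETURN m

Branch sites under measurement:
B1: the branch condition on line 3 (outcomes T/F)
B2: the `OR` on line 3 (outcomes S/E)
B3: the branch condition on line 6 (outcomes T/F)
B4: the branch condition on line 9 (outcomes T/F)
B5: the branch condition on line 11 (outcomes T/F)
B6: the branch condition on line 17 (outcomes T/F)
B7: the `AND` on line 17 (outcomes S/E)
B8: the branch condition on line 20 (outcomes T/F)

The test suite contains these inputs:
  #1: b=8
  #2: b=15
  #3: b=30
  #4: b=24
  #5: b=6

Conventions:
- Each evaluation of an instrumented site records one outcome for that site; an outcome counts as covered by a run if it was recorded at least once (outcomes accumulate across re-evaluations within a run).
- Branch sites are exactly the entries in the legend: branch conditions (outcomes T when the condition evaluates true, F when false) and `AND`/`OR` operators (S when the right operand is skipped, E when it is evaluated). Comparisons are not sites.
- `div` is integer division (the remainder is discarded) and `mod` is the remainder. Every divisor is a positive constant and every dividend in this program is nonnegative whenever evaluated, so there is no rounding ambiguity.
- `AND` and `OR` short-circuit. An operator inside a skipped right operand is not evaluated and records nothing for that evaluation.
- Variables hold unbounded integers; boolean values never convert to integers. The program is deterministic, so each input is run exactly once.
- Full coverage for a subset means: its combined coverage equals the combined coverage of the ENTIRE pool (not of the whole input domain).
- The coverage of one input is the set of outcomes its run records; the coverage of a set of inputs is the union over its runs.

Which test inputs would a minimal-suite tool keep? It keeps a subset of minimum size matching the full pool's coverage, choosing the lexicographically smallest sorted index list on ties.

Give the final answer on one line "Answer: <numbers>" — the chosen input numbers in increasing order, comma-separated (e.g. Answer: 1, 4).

input #1 (b=8): covers B1=T, B2=E, B3=F, B6=F, B7=E, B8=F
input #2 (b=15): covers B1=T, B2=E, B3=F, B6=F, B7=E, B8=T
input #3 (b=30): covers B1=F, B2=E, B4=F, B5=F, B6=F, B7=S, B8=T
input #4 (b=24): covers B1=F, B2=E, B4=F, B5=T, B6=F, B7=E, B8=T
input #5 (b=6): covers B1=T, B2=E, B3=F, B6=F, B7=E, B8=F
the full pool covers 12 outcomes: B1=T, B1=F, B2=E, B3=F, B4=F, B5=T, B5=F, B6=F, B7=S, B7=E, B8=T, B8=F
checked all size-1 subsets: none covers 12 outcomes (max 7/12)
checked all size-2 subsets: none covers 12 outcomes (max 11/12)
the canonical winner is {1, 3, 4}: size 3, full 12-outcome coverage, earliest index list among size-3 covers

Answer: 1, 3, 4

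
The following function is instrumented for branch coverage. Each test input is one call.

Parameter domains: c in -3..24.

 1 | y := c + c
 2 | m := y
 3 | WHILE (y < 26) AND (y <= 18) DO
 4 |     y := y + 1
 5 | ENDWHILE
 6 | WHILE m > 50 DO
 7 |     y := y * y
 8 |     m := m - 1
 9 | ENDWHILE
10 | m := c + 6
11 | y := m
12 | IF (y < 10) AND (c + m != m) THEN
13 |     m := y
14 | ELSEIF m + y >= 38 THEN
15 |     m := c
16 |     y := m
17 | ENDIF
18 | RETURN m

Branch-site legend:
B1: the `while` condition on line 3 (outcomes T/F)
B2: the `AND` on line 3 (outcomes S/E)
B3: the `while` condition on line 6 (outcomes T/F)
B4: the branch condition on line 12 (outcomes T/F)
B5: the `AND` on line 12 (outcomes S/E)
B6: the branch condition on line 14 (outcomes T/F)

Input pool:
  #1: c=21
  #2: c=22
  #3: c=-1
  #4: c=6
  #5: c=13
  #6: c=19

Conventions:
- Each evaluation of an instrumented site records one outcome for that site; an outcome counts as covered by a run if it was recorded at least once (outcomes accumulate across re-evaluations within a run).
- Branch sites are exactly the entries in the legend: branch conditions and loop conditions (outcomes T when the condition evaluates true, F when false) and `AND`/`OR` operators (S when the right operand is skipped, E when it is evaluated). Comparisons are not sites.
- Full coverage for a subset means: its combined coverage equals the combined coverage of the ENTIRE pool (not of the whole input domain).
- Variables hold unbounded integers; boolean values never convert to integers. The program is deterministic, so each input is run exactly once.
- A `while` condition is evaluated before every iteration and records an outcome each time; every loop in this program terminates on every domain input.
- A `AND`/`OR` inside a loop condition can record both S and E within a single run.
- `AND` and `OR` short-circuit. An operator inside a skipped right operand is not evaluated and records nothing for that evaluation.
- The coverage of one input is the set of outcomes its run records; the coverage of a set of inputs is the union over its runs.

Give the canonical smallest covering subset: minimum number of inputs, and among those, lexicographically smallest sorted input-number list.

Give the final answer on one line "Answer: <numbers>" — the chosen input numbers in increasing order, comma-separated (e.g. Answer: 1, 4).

test 1 (c=21) hits B1=F, B2=S, B3=F, B4=F, B5=S, B6=T
test 2 (c=22) hits B1=F, B2=S, B3=F, B4=F, B5=S, B6=T
test 3 (c=-1) hits B1=T, B1=F, B2=E, B3=F, B4=T, B5=E
test 4 (c=6) hits B1=T, B1=F, B2=E, B3=F, B4=F, B5=S, B6=F
test 5 (c=13) hits B1=F, B2=S, B3=F, B4=F, B5=S, B6=T
test 6 (c=19) hits B1=F, B2=S, B3=F, B4=F, B5=S, B6=T
pool-wide coverage (11 outcomes): B1=T, B1=F, B2=S, B2=E, B3=F, B4=T, B4=F, B5=S, B5=E, B6=T, B6=F
size 1 is not enough: best union over all size-1 subsets is 7/11
size 2 is not enough: best union over all size-2 subsets is 10/11
inputs {1, 3, 4} (size 3) cover everything; no size-3 subset with a lexicographically smaller index list covers all 11

Answer: 1, 3, 4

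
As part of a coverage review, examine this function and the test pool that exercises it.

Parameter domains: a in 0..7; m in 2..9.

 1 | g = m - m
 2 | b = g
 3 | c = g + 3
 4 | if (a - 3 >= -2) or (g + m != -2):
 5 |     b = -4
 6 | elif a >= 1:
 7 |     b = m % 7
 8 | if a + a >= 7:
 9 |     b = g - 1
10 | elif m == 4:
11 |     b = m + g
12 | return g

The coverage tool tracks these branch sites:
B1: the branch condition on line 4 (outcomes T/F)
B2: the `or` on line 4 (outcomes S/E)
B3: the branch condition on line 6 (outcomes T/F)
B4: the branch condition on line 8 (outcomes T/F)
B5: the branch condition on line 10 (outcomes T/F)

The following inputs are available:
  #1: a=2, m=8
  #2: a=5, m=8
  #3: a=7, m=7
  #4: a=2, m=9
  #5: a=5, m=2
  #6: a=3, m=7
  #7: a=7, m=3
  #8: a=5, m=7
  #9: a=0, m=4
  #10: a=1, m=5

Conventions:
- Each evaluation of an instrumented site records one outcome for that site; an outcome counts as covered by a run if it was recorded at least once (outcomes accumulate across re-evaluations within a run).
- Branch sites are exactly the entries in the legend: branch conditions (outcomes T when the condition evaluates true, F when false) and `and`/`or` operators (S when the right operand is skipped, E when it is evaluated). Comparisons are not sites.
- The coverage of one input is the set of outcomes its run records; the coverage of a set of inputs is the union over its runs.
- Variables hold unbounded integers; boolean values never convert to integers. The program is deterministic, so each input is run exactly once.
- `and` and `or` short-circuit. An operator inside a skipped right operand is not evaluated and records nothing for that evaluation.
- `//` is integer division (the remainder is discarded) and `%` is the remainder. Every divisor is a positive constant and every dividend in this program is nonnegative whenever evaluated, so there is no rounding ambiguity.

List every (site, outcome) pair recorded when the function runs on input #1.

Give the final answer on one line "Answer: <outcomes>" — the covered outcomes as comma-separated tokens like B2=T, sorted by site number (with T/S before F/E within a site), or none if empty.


Event log for input #1 (a=2, m=8):
  B2->S, B1->T, B4->F, B5->F
distinct outcomes covered: B1=T, B2=S, B4=F, B5=F
Answer: B1=T, B2=S, B4=F, B5=F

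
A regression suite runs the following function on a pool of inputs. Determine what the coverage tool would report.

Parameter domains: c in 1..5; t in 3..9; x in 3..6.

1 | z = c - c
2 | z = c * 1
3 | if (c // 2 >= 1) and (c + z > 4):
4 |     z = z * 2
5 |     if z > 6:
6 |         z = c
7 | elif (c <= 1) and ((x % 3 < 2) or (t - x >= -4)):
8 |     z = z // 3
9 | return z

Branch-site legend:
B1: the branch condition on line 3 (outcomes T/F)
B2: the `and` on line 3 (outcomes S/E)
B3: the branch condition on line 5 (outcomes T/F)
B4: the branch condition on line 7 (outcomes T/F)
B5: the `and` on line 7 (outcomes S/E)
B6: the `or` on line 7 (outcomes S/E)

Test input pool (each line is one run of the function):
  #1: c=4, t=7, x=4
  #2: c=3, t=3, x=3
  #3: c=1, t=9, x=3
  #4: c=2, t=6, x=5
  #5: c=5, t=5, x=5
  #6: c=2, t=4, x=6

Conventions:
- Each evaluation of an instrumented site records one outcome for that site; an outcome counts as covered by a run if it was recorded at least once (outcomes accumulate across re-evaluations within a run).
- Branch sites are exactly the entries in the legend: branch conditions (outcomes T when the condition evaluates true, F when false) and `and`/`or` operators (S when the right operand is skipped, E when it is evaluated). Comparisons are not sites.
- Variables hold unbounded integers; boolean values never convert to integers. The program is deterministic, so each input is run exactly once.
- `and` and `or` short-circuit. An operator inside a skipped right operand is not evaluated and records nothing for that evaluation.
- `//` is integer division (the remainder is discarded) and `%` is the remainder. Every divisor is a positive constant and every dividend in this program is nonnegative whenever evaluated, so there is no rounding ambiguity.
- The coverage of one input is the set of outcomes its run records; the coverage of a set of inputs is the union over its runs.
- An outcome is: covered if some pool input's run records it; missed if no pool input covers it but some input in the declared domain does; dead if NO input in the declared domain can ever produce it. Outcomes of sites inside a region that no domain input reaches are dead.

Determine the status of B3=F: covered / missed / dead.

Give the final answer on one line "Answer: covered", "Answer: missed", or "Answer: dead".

B3=F is recorded by pool input(s) 2 -> covered

Answer: covered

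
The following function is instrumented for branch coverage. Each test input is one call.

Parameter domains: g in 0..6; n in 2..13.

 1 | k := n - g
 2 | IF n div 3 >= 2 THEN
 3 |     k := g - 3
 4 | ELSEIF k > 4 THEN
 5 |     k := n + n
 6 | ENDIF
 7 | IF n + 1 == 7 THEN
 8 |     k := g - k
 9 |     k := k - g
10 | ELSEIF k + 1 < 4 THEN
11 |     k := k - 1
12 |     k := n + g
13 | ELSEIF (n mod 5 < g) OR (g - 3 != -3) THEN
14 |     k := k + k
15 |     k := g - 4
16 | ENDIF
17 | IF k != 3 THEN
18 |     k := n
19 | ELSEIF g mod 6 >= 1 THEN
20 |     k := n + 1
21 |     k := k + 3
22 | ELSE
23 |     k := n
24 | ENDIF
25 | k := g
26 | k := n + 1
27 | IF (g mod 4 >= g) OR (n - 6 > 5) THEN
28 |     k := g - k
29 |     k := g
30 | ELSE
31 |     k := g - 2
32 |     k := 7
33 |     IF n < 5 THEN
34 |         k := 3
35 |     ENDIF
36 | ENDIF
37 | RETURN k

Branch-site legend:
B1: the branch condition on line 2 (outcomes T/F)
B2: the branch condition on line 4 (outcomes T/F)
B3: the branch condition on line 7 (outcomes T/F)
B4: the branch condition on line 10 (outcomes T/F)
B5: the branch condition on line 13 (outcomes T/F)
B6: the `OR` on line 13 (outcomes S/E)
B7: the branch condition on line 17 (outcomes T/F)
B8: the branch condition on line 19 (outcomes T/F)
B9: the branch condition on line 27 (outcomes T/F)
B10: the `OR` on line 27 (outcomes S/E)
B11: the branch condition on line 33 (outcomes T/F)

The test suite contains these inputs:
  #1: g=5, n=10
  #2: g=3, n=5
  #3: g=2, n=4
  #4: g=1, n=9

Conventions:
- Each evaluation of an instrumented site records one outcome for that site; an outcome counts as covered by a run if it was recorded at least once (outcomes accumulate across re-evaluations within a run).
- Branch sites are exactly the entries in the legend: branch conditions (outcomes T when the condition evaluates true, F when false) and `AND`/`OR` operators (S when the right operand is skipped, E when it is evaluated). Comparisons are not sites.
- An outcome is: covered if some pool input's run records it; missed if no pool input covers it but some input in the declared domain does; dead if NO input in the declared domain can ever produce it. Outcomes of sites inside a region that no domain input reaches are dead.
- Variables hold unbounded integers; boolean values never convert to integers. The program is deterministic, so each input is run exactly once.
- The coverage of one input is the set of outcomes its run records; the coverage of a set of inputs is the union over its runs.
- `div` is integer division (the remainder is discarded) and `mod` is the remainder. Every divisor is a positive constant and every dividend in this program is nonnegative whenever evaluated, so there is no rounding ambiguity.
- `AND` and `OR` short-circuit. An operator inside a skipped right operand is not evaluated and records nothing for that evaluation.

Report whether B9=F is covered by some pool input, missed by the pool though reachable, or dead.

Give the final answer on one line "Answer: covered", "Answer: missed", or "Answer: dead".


B9=F is recorded by pool input(s) 1 -> covered
Answer: covered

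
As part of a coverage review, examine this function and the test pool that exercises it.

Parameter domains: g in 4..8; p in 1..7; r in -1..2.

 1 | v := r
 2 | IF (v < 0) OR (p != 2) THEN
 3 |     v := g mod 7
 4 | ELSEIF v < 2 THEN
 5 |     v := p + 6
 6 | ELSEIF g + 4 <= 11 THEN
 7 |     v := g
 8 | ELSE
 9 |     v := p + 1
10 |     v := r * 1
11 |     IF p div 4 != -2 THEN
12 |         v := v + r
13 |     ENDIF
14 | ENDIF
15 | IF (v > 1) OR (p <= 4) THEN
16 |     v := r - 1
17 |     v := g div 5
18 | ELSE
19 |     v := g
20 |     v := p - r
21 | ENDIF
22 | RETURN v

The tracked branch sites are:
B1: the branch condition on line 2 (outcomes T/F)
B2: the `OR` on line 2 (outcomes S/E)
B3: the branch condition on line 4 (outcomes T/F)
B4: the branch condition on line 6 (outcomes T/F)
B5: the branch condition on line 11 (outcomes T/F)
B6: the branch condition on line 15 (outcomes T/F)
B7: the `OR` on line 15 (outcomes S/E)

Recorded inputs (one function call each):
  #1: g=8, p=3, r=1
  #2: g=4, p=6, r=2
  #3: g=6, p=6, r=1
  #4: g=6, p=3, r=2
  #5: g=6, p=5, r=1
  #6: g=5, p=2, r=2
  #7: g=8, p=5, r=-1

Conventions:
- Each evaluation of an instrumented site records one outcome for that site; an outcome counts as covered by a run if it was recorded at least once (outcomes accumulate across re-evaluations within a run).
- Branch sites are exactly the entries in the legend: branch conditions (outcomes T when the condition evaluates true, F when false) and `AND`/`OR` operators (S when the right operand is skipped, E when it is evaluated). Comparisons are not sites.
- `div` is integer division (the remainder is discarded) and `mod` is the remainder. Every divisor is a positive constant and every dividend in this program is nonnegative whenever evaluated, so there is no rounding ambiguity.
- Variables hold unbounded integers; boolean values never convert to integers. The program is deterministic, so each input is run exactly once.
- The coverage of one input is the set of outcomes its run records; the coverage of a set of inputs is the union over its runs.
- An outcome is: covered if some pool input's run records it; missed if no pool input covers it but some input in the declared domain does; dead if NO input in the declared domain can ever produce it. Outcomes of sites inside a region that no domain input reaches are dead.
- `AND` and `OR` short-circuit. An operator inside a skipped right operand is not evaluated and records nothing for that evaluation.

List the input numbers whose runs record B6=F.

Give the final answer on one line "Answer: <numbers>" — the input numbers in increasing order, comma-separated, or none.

input #1 (g=8, p=3, r=1): misses B6=F
input #2 (g=4, p=6, r=2): misses B6=F
input #3 (g=6, p=6, r=1): misses B6=F
input #4 (g=6, p=3, r=2): misses B6=F
input #5 (g=6, p=5, r=1): misses B6=F
input #6 (g=5, p=2, r=2): misses B6=F
input #7 (g=8, p=5, r=-1): covers B6=F

Answer: 7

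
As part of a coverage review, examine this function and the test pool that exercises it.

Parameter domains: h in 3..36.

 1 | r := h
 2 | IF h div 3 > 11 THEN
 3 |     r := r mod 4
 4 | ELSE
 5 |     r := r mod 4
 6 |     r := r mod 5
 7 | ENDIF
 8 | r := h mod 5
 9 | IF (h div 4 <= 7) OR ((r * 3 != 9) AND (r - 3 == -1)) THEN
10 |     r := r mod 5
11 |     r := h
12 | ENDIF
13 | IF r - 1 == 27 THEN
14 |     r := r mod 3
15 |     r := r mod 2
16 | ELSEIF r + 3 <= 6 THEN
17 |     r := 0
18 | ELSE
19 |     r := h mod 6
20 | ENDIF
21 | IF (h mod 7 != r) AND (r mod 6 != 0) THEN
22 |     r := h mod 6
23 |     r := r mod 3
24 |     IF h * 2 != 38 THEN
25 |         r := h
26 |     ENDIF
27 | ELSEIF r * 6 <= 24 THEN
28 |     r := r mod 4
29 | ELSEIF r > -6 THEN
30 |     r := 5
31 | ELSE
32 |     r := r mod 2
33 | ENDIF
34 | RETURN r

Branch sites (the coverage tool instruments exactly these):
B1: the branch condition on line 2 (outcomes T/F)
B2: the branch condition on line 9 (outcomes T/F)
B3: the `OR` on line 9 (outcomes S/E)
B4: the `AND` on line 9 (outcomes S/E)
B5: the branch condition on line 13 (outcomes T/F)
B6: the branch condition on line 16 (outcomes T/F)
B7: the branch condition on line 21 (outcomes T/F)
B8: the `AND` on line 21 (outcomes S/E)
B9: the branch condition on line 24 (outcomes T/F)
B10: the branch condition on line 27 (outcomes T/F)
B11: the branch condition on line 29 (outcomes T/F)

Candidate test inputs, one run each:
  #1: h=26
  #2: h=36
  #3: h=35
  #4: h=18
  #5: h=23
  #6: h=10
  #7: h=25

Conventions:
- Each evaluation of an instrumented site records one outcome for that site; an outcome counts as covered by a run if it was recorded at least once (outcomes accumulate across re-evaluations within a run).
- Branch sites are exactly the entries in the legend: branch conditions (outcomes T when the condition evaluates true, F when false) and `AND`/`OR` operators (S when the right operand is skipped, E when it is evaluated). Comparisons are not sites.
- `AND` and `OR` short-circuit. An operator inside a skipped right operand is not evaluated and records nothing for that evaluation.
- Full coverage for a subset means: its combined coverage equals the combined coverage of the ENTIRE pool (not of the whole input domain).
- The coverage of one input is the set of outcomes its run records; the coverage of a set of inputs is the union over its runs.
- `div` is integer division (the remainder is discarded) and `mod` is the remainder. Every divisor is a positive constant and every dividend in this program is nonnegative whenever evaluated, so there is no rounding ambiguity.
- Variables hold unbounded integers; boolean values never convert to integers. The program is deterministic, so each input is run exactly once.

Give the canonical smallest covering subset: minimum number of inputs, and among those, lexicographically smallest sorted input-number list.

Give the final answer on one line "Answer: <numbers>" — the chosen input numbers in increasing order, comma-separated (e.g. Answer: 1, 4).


run #1 (h=26) records B1=F, B2=T, B3=S, B5=F, B6=F, B7=T, B8=E, B9=T
run #2 (h=36) records B1=T, B2=F, B3=E, B4=E, B5=F, B6=T, B7=F, B8=E, B10=T
run #3 (h=35) records B1=F, B2=F, B3=E, B4=E, B5=F, B6=T, B7=F, B8=S, B10=T
run #4 (h=18) records B1=F, B2=T, B3=S, B5=F, B6=F, B7=F, B8=E, B10=T
run #5 (h=23) records B1=F, B2=T, B3=S, B5=F, B6=F, B7=T, B8=E, B9=T
run #6 (h=10) records B1=F, B2=T, B3=S, B5=F, B6=F, B7=T, B8=E, B9=T
run #7 (h=25) records B1=F, B2=T, B3=S, B5=F, B6=F, B7=T, B8=E, B9=T
union over all inputs: B1=T, B1=F, B2=T, B2=F, B3=S, B3=E, B4=E, B5=F, B6=T, B6=F, B7=T, B7=F, B8=S, B8=E, B9=T, B10=T (16 outcomes)
every size-1 subset falls short of the 16 outcomes (best: 9/16)
every size-2 subset falls short of the 16 outcomes (best: 15/16)
size 3: inputs {1, 2, 3} cover all 16 outcomes, and no lexicographically smaller subset of this size does
Answer: 1, 2, 3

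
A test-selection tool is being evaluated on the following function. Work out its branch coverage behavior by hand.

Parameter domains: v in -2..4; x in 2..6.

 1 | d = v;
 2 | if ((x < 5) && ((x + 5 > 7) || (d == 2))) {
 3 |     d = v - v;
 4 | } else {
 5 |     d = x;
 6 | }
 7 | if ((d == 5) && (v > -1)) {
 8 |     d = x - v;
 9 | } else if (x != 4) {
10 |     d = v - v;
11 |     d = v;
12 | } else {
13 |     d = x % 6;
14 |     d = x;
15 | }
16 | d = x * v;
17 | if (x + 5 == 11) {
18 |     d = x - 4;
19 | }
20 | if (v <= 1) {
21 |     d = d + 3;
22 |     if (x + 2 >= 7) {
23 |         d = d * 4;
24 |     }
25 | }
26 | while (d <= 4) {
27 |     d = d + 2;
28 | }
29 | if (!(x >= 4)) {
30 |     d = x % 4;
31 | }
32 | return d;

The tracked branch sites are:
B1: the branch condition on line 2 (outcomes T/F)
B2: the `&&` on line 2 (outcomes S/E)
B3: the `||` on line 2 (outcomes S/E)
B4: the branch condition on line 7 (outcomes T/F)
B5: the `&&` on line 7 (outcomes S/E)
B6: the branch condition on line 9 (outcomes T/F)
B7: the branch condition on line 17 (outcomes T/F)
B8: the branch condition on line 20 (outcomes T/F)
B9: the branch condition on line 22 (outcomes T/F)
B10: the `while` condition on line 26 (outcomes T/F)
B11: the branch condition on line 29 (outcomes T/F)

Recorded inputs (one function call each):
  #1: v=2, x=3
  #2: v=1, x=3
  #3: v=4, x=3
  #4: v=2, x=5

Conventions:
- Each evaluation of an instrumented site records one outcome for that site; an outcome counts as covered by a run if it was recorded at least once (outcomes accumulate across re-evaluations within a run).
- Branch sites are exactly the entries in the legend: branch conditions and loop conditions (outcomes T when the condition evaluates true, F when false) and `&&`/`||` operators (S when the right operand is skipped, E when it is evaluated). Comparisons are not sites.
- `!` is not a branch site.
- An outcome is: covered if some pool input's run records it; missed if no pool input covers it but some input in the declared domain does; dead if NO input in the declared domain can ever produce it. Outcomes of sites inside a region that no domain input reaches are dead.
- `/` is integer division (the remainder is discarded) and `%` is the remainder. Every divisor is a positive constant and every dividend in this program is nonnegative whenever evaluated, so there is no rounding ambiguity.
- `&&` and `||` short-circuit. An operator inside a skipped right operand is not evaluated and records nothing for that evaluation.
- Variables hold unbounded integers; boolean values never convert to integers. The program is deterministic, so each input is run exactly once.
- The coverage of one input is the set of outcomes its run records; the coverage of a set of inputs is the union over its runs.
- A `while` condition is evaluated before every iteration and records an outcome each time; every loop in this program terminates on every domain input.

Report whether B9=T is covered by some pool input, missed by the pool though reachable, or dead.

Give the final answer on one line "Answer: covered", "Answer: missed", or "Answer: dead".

no pool input records B9=T
but domain input (v=-2, x=5) does record it -> reachable, so missed

Answer: missed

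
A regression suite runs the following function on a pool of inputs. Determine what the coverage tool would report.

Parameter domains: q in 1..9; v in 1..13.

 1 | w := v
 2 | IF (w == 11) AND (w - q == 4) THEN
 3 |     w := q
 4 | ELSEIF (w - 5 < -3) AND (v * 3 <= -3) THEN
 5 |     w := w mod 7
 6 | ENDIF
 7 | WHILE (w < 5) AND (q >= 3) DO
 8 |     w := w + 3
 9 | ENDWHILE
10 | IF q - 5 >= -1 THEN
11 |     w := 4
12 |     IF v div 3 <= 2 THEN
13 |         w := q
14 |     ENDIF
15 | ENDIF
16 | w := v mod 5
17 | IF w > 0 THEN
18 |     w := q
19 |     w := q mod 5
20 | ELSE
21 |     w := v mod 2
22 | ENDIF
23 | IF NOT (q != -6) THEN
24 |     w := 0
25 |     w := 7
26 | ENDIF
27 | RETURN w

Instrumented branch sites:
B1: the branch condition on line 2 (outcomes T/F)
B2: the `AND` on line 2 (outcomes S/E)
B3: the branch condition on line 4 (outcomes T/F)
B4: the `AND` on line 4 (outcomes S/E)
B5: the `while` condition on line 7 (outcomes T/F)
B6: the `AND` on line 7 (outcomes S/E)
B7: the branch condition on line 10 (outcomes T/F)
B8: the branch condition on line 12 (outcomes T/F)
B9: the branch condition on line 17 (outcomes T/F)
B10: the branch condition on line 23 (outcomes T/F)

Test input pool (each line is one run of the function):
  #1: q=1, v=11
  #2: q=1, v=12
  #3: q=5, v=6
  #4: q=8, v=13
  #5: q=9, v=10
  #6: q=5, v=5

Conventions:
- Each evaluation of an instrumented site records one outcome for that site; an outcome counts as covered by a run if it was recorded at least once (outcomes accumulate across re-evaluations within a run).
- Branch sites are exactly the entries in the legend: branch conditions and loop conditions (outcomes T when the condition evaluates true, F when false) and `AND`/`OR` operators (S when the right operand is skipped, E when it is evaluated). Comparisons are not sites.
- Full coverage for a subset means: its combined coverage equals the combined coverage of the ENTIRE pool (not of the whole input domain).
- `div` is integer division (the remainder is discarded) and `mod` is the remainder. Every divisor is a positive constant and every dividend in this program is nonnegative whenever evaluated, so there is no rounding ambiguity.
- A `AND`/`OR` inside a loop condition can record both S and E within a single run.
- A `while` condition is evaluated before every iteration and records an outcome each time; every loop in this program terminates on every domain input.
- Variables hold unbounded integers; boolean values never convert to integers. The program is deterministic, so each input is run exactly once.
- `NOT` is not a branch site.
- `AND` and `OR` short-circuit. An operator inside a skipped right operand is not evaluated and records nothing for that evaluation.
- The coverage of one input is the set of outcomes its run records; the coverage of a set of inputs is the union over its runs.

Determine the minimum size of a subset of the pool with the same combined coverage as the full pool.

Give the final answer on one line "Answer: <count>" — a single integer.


input #1 (q=1, v=11): covers B1=F, B2=E, B3=F, B4=S, B5=F, B6=S, B7=F, B9=T, B10=F
input #2 (q=1, v=12): covers B1=F, B2=S, B3=F, B4=S, B5=F, B6=S, B7=F, B9=T, B10=F
input #3 (q=5, v=6): covers B1=F, B2=S, B3=F, B4=S, B5=F, B6=S, B7=T, B8=T, B9=T, B10=F
input #4 (q=8, v=13): covers B1=F, B2=S, B3=F, B4=S, B5=F, B6=S, B7=T, B8=F, B9=T, B10=F
input #5 (q=9, v=10): covers B1=F, B2=S, B3=F, B4=S, B5=F, B6=S, B7=T, B8=F, B9=F, B10=F
input #6 (q=5, v=5): covers B1=F, B2=S, B3=F, B4=S, B5=F, B6=S, B7=T, B8=T, B9=F, B10=F
the full pool covers 14 outcomes: B1=F, B2=S, B2=E, B3=F, B4=S, B5=F, B6=S, B7=T, B7=F, B8=T, B8=F, B9=T, B9=F, B10=F
every size-1 subset falls short of the 14 outcomes (best: 10/14)
every size-2 subset falls short of the 14 outcomes (best: 13/14)
inputs {1, 3, 5} (size 3) cover everything; no size-3 subset with a lexicographically smaller index list covers all 14
Answer: 3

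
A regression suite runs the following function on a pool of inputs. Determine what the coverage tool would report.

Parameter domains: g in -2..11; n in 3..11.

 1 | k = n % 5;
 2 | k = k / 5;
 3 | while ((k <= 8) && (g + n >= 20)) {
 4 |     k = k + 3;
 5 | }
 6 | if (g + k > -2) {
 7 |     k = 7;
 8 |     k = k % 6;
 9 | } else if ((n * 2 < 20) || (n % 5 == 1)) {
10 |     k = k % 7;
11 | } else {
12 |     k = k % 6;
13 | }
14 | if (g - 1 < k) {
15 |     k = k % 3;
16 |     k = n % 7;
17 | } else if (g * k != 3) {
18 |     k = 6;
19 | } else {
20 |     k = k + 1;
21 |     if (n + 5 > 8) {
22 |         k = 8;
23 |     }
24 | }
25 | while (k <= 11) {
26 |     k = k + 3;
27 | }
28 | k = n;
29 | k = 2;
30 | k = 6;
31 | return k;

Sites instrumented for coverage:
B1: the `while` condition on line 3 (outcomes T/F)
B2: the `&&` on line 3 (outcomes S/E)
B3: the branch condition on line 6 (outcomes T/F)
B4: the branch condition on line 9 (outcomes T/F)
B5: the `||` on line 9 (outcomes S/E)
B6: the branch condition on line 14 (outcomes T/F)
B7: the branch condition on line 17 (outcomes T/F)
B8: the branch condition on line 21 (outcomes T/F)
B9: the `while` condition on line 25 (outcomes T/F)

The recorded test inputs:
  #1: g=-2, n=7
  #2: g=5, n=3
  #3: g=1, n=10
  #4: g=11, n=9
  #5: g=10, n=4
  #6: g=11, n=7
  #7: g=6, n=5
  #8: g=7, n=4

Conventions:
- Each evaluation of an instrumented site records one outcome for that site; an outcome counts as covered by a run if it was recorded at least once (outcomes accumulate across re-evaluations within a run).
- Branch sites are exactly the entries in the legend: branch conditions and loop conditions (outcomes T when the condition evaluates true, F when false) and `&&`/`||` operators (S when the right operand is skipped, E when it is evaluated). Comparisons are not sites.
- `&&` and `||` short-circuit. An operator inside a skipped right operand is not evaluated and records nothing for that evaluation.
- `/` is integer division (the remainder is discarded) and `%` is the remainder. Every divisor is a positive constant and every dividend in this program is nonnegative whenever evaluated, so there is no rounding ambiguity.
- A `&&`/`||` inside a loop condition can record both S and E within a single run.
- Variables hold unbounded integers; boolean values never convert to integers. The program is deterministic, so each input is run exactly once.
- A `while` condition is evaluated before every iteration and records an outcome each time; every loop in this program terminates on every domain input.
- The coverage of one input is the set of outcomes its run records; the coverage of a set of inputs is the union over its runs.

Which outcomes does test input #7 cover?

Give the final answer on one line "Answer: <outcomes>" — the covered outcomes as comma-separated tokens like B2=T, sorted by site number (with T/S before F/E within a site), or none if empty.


Simulating input #7 (g=6, n=5) step by step:
  B2->E, B1->F, B3->T, B6->F, B7->T, B9->T, B9->T, B9->F
as a set, this run covers: B1=F, B2=E, B3=T, B6=F, B7=T, B9=T, B9=F
Answer: B1=F, B2=E, B3=T, B6=F, B7=T, B9=T, B9=F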